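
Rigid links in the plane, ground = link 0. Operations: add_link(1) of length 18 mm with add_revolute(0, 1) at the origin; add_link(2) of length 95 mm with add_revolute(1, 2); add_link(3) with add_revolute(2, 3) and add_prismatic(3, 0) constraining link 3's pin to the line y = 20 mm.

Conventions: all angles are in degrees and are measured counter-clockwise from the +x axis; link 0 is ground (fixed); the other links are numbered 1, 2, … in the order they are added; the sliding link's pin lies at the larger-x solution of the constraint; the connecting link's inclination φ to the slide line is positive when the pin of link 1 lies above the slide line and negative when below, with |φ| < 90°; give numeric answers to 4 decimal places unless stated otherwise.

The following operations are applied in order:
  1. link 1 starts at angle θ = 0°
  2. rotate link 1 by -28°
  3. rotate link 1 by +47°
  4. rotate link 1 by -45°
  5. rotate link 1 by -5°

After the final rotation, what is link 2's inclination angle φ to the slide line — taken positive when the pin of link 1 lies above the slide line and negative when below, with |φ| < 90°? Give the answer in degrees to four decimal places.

geometry: r = 18 mm, L = 95 mm, e = 20 mm; θ starts at 0°
rotate link 1 by -28°: θ ← 0° -28° = -28°
rotate link 1 by +47°: θ ← -28° +47° = 19°
rotate link 1 by -45°: θ ← 19° -45° = -26°
rotate link 1 by -5°: θ ← -26° -5° = -31°
h = r sin θ − e = -9.270685 − 20 = -29.270685
sin φ = h / L = -29.270685 / 95 = -0.30811248
φ = arcsin(-0.30811248) = -17.945516°

-17.9455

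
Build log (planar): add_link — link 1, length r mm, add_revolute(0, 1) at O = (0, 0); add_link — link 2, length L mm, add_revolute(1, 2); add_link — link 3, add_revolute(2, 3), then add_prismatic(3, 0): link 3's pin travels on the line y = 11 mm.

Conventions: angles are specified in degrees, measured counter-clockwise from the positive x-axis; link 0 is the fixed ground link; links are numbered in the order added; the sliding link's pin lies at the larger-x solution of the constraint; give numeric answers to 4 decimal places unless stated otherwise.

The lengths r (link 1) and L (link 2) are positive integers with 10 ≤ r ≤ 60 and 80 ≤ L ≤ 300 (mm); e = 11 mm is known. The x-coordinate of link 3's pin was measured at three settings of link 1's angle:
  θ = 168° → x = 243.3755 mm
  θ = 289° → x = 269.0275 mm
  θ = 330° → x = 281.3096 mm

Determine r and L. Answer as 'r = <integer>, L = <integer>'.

constraint per measurement: (x − r cos θ)² + (r sin θ − e)² = L²
subtracting the θ₁ and θ₂ equations cancels the r² and L² terms:
r = (x₁² − x₂²) / (2[(x₁cos θ₁ + e sin θ₁) − (x₂cos θ₂ + e sin θ₂)]) = 21.0000 → r = 21
L² = (x₁ − r cos θ₁)² + (r sin θ₁ − e)² = 69695.9796 → L = 264.0000 → L = 264
check at θ₃=330°: x = 281.3096 (printed 281.3096) ✓

r = 21, L = 264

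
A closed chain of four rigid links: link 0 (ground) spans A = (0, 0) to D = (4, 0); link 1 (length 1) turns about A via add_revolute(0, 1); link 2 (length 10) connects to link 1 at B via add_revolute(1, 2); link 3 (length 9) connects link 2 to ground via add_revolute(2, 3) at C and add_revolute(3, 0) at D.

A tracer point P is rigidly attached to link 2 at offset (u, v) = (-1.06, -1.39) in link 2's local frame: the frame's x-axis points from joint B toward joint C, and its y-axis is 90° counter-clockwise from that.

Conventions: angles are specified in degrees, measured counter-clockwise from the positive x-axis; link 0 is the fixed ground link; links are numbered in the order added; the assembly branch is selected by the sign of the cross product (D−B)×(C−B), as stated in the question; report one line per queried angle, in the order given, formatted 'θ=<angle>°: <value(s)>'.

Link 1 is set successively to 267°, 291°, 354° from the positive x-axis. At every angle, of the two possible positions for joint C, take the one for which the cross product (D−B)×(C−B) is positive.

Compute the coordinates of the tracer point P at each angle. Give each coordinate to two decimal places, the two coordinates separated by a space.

A=(0,0), D=(4.00,0)
θ=267°: B = A + 1.00·(cos267°, sin267°) = (-0.0523, -0.9986)
θ=267°: |BD| = 4.1736
θ=267°: circle(B,10.00) ∩ circle(D,9.00): a=4.3630, h=8.9980
θ=267°:   candidates: C₊=(2.0309,8.7820) cross=37.554; C₋=(6.3369,-8.6913) cross=-37.554
θ=267°:   branch + wants cross > 0 → take C=(2.0309,8.7820) (cross=37.554)
θ=267°: ex = (C−B)/|BC| = (0.2083,0.9781); ey = (-0.9781,0.2083)
θ=267°: P = B + -1.06·ex + -1.39·ey = (1.0863,-2.3249)
θ=291°: B = A + 1.00·(cos291°, sin291°) = (0.3584, -0.9336)
θ=291°: |BD| = 3.7594
θ=291°: circle(B,10.00) ∩ circle(D,9.00): a=4.4067, h=8.9767
θ=291°:   candidates: C₊=(2.3978,8.8562) cross=33.747; C₋=(6.8562,-8.5347) cross=-33.747
θ=291°:   branch + wants cross > 0 → take C=(2.3978,8.8562) (cross=33.747)
θ=291°: ex = (C−B)/|BC| = (0.2039,0.9790); ey = (-0.9790,0.2039)
θ=291°: P = B + -1.06·ex + -1.39·ey = (1.5030,-2.2548)
θ=354°: B = A + 1.00·(cos354°, sin354°) = (0.9945, -0.1045)
θ=354°: |BD| = 3.0073
θ=354°: circle(B,10.00) ∩ circle(D,9.00): a=4.6626, h=8.8465
θ=354°:   candidates: C₊=(5.3468,8.8987) cross=26.604; C₋=(5.9618,-8.7836) cross=-26.604
θ=354°:   branch + wants cross > 0 → take C=(5.3468,8.8987) (cross=26.604)
θ=354°: ex = (C−B)/|BC| = (0.4352,0.9003); ey = (-0.9003,0.4352)
θ=354°: P = B + -1.06·ex + -1.39·ey = (1.7846,-1.6638)

θ=267°: 1.09 -2.32
θ=291°: 1.50 -2.25
θ=354°: 1.78 -1.66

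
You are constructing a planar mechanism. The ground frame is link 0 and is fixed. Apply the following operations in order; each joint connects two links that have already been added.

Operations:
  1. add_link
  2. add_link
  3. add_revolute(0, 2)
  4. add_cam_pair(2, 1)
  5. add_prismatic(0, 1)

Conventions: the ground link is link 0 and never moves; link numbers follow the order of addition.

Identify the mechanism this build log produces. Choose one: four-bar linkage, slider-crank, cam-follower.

links: 3 (incl. ground); joints: 1 revolute, 1 prismatic, 1 higher (cam) pair, forming one closed loop
3 links, revolute + prismatic + higher pair in one loop → cam-follower

cam-follower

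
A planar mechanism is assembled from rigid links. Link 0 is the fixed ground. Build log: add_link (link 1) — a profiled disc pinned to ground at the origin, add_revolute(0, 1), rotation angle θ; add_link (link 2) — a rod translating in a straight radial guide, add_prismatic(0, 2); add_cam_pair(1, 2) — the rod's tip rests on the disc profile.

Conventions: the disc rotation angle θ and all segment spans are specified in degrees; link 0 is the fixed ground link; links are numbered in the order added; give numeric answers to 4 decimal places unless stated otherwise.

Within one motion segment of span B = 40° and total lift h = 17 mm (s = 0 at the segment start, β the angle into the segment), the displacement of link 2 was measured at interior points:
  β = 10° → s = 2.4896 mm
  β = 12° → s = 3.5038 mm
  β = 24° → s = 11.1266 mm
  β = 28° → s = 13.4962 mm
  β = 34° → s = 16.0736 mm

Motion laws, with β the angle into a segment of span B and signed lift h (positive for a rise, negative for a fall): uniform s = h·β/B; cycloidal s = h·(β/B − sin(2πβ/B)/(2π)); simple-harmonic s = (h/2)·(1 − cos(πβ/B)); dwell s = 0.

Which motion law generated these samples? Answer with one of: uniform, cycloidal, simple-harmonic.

candidates at β/B = r: uniform s = h·r (linear in β); cycloidal s = h·(r − sin(2πr)/(2π)); simple-harmonic s = (h/2)(1 − cos(πr))
β=10°: printed 2.4896 | uniform 4.2500, cycloidal 1.5444, simple-harmonic 2.4896
β=12°: printed 3.5038 | uniform 5.1000, cycloidal 2.5268, simple-harmonic 3.5038
β=24°: printed 11.1266 | uniform 10.2000, cycloidal 11.7903, simple-harmonic 11.1266
β=28°: printed 13.4962 | uniform 11.9000, cycloidal 14.4732, simple-harmonic 13.4962
β=34°: printed 16.0736 | uniform 14.4500, cycloidal 16.6389, simple-harmonic 16.0736
only one law matches every sample → simple-harmonic

simple-harmonic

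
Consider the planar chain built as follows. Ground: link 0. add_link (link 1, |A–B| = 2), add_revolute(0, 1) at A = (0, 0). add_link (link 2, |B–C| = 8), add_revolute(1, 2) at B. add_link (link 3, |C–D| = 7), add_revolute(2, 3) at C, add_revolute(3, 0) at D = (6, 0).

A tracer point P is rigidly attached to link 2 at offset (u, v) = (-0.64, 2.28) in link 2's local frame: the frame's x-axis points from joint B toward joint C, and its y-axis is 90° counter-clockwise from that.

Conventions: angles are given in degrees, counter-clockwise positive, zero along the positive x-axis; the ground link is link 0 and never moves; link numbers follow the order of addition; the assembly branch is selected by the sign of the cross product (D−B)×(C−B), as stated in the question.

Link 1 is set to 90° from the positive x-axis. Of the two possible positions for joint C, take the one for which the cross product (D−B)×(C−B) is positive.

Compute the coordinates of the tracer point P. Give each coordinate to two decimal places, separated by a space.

A=(0,0), D=(6.00,0)
B = A + 2.00·(cos90°, sin90°) = (0.0000, 2.0000)
|BD| = 6.3246
circle(B,8.00) ∩ circle(D,7.00): a=4.3481, h=6.7152
  candidates: C₊=(6.2485,6.9956) cross=42.471; C₋=(2.0015,-5.7456) cross=-42.471
  branch + wants cross > 0 → take C=(6.2485,6.9956) (cross=42.471)
ex = (C−B)/|BC| = (0.7811,0.6244); ey = (-0.6244,0.7811)
P = B + -0.64·ex + 2.28·ey = (-1.9236,3.3812)

-1.92 3.38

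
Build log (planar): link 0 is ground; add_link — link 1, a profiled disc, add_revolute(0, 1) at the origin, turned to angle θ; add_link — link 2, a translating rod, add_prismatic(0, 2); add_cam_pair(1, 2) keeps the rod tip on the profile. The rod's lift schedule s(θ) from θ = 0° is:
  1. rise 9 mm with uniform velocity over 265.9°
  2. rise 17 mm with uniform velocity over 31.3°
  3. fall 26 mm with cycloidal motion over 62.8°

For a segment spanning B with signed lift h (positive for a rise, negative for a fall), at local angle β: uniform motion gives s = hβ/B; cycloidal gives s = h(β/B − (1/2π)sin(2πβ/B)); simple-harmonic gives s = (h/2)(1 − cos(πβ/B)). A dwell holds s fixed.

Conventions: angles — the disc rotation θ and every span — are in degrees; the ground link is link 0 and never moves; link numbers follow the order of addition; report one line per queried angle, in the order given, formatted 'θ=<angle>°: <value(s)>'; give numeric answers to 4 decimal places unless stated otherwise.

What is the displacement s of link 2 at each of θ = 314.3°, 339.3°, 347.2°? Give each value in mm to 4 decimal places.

seg 1 [0°–265.9°] uniform, h=9: full span → s += 9 → s = 9.0000
seg 2 [265.9°–297.2°] uniform, h=17: full span → s += 17 → s = 26.0000
seg 3 [297.2°–360°] cycloidal, h=-26: θ=314.3° here. β=17.1, B=62.8. -26·(0.2723 − sin(2π·0.2723)/(2π)) = -2.9821 → s = 23.0179
seg 3 [297.2°–360°] cycloidal, h=-26: θ=339.3° here. β=42.1, B=62.8. -26·(0.6704 − sin(2π·0.6704)/(2π)) = -21.0609 → s = 4.9391
seg 3 [297.2°–360°] cycloidal, h=-26: θ=347.2° here. β=50, B=62.8. -26·(0.7962 − sin(2π·0.7962)/(2π)) = -24.6657 → s = 1.3343

θ=314.3°: 23.0179
θ=339.3°: 4.9391
θ=347.2°: 1.3343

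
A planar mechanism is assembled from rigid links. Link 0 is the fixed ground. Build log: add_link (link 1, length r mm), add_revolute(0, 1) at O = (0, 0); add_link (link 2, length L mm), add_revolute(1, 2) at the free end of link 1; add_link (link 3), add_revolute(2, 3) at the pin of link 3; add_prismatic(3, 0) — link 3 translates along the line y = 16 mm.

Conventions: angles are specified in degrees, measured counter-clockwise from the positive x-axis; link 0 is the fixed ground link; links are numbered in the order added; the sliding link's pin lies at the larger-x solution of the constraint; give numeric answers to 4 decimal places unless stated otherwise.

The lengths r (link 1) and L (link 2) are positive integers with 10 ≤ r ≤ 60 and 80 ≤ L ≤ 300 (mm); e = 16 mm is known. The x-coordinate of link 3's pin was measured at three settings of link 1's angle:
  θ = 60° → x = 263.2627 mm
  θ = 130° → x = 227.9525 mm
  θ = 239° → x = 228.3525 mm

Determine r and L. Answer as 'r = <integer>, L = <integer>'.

constraint per measurement: (x − r cos θ)² + (r sin θ − e)² = L²
subtracting the θ₁ and θ₂ equations cancels the r² and L² terms:
r = (x₁² − x₂²) / (2[(x₁cos θ₁ + e sin θ₁) − (x₂cos θ₂ + e sin θ₂)]) = 31.0001 → r = 31
L² = (x₁ − r cos θ₁)² + (r sin θ₁ − e)² = 61504.0083 → L = 248.0000 → L = 248
check at θ₃=239°: x = 228.3525 (printed 228.3525) ✓

r = 31, L = 248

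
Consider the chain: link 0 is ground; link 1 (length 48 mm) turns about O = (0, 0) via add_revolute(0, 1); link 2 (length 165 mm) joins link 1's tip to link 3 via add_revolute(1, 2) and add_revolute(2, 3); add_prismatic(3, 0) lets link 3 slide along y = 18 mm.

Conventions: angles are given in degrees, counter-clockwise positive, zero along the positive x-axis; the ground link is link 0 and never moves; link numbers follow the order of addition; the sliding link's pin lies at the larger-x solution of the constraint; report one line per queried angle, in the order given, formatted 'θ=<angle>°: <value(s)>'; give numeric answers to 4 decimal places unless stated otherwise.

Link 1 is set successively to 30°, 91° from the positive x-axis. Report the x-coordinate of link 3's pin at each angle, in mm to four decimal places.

geometry: r = 48 mm, L = 165 mm, e = 18 mm
θ=30°: crank pin P = (r cos θ, r sin θ) = (41.569219, 24.000000)
θ=30°: h = r sin θ − e = 24.000000 − 18 = 6.000000
θ=30°: x = r cos θ + √(L² − h²) = 41.569219 + 164.890873 = 206.460092
θ=91°: crank pin P = (r cos θ, r sin θ) = (-0.837716, 47.992689)
θ=91°: h = r sin θ − e = 47.992689 − 18 = 29.992689
θ=91°: x = r cos θ + √(L² − h²) = -0.837716 + 162.251159 = 161.413443

θ=30°: 206.4601
θ=91°: 161.4134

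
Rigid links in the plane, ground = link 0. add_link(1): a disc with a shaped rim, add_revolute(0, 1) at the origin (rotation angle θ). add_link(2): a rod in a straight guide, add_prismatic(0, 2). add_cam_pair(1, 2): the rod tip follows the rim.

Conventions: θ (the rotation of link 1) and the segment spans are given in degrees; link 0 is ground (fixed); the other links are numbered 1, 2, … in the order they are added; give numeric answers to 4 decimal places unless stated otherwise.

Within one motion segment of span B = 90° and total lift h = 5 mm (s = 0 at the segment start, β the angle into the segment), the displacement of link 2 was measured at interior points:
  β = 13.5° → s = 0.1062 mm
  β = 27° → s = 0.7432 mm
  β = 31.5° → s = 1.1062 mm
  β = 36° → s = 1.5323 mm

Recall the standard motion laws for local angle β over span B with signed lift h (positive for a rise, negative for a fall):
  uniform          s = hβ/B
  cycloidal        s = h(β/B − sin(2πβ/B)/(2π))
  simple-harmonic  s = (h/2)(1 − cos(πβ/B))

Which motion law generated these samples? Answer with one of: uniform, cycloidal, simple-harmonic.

candidates at β/B = r: uniform s = h·r (linear in β); cycloidal s = h·(r − sin(2πr)/(2π)); simple-harmonic s = (h/2)(1 − cos(πr))
β=13.5°: printed 0.1062 | uniform 0.7500, cycloidal 0.1062, simple-harmonic 0.2725
β=27°: printed 0.7432 | uniform 1.5000, cycloidal 0.7432, simple-harmonic 1.0305
β=31.5°: printed 1.1062 | uniform 1.7500, cycloidal 1.1062, simple-harmonic 1.3650
β=36°: printed 1.5323 | uniform 2.0000, cycloidal 1.5323, simple-harmonic 1.7275
only one law matches every sample → cycloidal

cycloidal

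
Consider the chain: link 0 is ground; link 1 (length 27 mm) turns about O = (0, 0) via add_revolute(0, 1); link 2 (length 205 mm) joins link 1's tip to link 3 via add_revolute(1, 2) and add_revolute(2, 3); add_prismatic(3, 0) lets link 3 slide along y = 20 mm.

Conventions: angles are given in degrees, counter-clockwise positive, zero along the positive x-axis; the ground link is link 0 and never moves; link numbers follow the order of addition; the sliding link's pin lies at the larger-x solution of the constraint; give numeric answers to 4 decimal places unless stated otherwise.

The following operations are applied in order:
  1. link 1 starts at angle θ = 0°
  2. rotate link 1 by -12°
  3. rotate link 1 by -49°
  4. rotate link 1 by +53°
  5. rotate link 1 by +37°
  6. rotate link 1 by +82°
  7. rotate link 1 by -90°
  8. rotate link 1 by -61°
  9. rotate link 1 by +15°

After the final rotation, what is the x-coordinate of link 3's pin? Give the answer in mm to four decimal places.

geometry: r = 27 mm, L = 205 mm, e = 20 mm; θ starts at 0°
rotate link 1 by -12°: θ ← 0° -12° = -12°
rotate link 1 by -49°: θ ← -12° -49° = -61°
rotate link 1 by +53°: θ ← -61° +53° = -8°
rotate link 1 by +37°: θ ← -8° +37° = 29°
rotate link 1 by +82°: θ ← 29° +82° = 111°
rotate link 1 by -90°: θ ← 111° -90° = 21°
rotate link 1 by -61°: θ ← 21° -61° = -40°
rotate link 1 by +15°: θ ← -40° +15° = -25°
crank pin P = (r cos θ, r sin θ) = (24.470310, -11.410693)
h = r sin θ − e = -11.410693 − 20 = -31.410693
x = r cos θ + √(L² − h²) = 24.470310 + 202.579289 = 227.049599

227.0496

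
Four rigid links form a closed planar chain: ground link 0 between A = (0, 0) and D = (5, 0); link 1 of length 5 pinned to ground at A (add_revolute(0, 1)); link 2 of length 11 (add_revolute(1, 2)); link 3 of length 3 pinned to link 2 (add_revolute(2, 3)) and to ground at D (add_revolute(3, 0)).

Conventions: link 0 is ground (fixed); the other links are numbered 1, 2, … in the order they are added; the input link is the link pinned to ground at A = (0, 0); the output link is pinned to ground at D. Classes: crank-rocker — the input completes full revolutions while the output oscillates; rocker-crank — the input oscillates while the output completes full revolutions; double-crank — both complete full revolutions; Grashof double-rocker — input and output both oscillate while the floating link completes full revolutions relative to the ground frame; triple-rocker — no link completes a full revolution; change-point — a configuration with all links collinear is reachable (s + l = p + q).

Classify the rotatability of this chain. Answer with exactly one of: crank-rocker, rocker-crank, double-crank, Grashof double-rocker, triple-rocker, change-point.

lengths: ground=5, input=5, coupler=11, output=3
sorted: s=3 (shortest), l=11 (longest), p+q=10
s + l = 14 vs p + q = 10
s + l > p + q → non-Grashof → no link fully rotates → triple-rocker

triple-rocker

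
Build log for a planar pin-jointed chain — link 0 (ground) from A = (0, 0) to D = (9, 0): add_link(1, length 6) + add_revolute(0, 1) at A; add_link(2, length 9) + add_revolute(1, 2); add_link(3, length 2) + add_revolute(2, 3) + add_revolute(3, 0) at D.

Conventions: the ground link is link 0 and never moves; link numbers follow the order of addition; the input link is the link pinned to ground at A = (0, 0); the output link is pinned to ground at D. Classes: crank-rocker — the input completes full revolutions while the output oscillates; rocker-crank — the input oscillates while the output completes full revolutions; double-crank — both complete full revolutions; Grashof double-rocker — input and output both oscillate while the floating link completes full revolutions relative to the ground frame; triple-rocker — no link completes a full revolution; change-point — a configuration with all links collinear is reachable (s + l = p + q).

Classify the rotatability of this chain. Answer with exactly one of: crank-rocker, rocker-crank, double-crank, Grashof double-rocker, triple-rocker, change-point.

lengths: ground=9, input=6, coupler=9, output=2
sorted: s=2 (shortest), l=9 (longest), p+q=15
s + l = 11 vs p + q = 15
s + l < p + q (Grashof) with shortest = output link → rocker-crank

rocker-crank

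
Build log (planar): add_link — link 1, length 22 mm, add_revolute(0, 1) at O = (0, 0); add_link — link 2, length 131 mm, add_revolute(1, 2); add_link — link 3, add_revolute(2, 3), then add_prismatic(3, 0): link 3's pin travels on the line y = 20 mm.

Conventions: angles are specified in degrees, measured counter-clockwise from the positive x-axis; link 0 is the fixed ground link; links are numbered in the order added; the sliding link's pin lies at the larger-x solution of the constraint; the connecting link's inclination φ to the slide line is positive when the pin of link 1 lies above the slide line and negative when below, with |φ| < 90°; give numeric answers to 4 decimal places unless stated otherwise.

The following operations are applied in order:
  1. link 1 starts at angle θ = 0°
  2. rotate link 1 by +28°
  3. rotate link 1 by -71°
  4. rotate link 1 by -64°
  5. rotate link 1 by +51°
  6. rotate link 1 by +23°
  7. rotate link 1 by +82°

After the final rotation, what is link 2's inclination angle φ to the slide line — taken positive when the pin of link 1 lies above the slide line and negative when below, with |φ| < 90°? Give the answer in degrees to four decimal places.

geometry: r = 22 mm, L = 131 mm, e = 20 mm; θ starts at 0°
rotate link 1 by +28°: θ ← 0° +28° = 28°
rotate link 1 by -71°: θ ← 28° -71° = -43°
rotate link 1 by -64°: θ ← -43° -64° = -107°
rotate link 1 by +51°: θ ← -107° +51° = -56°
rotate link 1 by +23°: θ ← -56° +23° = -33°
rotate link 1 by +82°: θ ← -33° +82° = 49°
h = r sin θ − e = 16.603611 − 20 = -3.396389
sin φ = h / L = -3.396389 / 131 = -0.02592664
φ = arcsin(-0.02592664) = -1.485653°

-1.4857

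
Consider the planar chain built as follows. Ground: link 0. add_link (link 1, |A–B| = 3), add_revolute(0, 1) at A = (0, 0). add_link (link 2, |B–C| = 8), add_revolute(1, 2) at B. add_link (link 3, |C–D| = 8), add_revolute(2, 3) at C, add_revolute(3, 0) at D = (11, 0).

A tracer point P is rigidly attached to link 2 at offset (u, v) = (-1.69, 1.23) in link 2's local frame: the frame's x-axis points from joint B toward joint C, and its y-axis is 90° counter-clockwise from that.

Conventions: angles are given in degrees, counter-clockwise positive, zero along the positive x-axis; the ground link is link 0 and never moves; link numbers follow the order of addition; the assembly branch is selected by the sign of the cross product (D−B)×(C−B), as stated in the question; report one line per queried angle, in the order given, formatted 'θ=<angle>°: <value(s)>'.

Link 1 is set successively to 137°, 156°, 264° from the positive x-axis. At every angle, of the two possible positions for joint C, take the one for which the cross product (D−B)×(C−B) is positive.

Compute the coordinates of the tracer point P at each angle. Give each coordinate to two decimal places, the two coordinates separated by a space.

A=(0,0), D=(11.00,0)
θ=137°: B = A + 3.00·(cos137°, sin137°) = (-2.1941, 2.0460)
θ=137°: |BD| = 13.3518
θ=137°: circle(B,8.00) ∩ circle(D,8.00): a=6.6759, h=4.4082
θ=137°:   candidates: C₊=(5.0785,5.3792) cross=58.858; C₋=(3.7275,-3.3332) cross=-58.858
θ=137°:   branch + wants cross > 0 → take C=(5.0785,5.3792) (cross=58.858)
θ=137°: ex = (C−B)/|BC| = (0.9091,0.4166); ey = (-0.4166,0.9091)
θ=137°: P = B + -1.69·ex + 1.23·ey = (-4.2429,2.4600)
θ=156°: B = A + 3.00·(cos156°, sin156°) = (-2.7406, 1.2202)
θ=156°: |BD| = 13.7947
θ=156°: circle(B,8.00) ∩ circle(D,8.00): a=6.8974, h=4.0530
θ=156°:   candidates: C₊=(4.4882,4.6472) cross=55.909; C₋=(3.7712,-3.4270) cross=-55.909
θ=156°:   branch + wants cross > 0 → take C=(4.4882,4.6472) (cross=55.909)
θ=156°: ex = (C−B)/|BC| = (0.9036,0.4284); ey = (-0.4284,0.9036)
θ=156°: P = B + -1.69·ex + 1.23·ey = (-4.7946,1.6077)
θ=264°: B = A + 3.00·(cos264°, sin264°) = (-0.3136, -2.9836)
θ=264°: |BD| = 11.7004
θ=264°: circle(B,8.00) ∩ circle(D,8.00): a=5.8502, h=5.4567
θ=264°:   candidates: C₊=(3.9518,3.7845) cross=63.845; C₋=(6.7346,-6.7681) cross=-63.845
θ=264°:   branch + wants cross > 0 → take C=(3.9518,3.7845) (cross=63.845)
θ=264°: ex = (C−B)/|BC| = (0.5332,0.8460); ey = (-0.8460,0.5332)
θ=264°: P = B + -1.69·ex + 1.23·ey = (-2.2552,-3.7575)

θ=137°: -4.24 2.46
θ=156°: -4.79 1.61
θ=264°: -2.26 -3.76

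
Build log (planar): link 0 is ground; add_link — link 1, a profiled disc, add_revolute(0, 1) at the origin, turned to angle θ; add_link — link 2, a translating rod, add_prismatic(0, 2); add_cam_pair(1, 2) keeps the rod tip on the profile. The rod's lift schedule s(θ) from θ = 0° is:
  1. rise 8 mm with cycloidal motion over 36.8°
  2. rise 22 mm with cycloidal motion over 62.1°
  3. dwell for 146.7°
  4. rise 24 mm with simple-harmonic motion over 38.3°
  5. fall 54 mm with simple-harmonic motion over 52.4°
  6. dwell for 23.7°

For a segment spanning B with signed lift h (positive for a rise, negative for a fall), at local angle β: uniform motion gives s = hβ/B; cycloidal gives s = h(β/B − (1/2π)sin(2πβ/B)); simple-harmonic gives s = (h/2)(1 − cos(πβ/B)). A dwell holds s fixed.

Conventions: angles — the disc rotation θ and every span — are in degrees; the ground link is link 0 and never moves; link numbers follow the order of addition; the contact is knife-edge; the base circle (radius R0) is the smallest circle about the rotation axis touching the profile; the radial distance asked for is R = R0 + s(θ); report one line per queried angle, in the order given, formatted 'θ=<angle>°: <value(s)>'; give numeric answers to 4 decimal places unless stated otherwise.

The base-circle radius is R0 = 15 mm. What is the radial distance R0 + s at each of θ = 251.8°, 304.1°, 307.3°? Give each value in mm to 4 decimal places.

seg 1 [0°–36.8°] cycloidal, h=8: full span → s += 8 → s = 8.0000
seg 2 [36.8°–98.9°] cycloidal, h=22: full span → s += 22 → s = 30.0000
seg 3 [98.9°–245.6°] dwell: s stays 30.0000
seg 4 [245.6°–283.9°] simple-harmonic, h=24: θ=251.8° here. β=6.2, B=38.3. 24/2·(1 − cos(π·0.1619)) = 1.5186 → s = 31.5186
seg 4 [245.6°–283.9°] simple-harmonic, h=24: full span → s += 24 → s = 54.0000
seg 5 [283.9°–336.3°] simple-harmonic, h=-54: θ=304.1° here. β=20.2, B=52.4. -54/2·(1 − cos(π·0.3855)) = -17.4956 → s = 36.5044
seg 5 [283.9°–336.3°] simple-harmonic, h=-54: θ=307.3° here. β=23.4, B=52.4. -54/2·(1 − cos(π·0.4466)) = -22.4887 → s = 31.5113
θ=251.8°: R = R0 + s = 15 + 31.5186 = 46.5186
θ=304.1°: R = R0 + s = 15 + 36.5044 = 51.5044
θ=307.3°: R = R0 + s = 15 + 31.5113 = 46.5113

θ=251.8°: 46.5186
θ=304.1°: 51.5044
θ=307.3°: 46.5113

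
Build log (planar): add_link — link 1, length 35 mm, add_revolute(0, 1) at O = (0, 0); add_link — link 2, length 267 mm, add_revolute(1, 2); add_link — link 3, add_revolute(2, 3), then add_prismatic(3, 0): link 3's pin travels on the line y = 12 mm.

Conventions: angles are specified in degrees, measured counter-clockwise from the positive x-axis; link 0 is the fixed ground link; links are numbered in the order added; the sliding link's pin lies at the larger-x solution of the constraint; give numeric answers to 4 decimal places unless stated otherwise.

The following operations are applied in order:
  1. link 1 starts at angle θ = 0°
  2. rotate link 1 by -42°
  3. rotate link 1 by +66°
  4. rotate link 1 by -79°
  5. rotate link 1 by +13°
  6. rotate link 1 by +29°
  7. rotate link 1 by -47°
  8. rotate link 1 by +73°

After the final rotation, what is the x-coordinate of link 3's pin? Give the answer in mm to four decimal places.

geometry: r = 35 mm, L = 267 mm, e = 12 mm; θ starts at 0°
rotate link 1 by -42°: θ ← 0° -42° = -42°
rotate link 1 by +66°: θ ← -42° +66° = 24°
rotate link 1 by -79°: θ ← 24° -79° = -55°
rotate link 1 by +13°: θ ← -55° +13° = -42°
rotate link 1 by +29°: θ ← -42° +29° = -13°
rotate link 1 by -47°: θ ← -13° -47° = -60°
rotate link 1 by +73°: θ ← -60° +73° = 13°
crank pin P = (r cos θ, r sin θ) = (34.102952, 7.873287)
h = r sin θ − e = 7.873287 − 12 = -4.126713
x = r cos θ + √(L² − h²) = 34.102952 + 266.968107 = 301.071059

301.0711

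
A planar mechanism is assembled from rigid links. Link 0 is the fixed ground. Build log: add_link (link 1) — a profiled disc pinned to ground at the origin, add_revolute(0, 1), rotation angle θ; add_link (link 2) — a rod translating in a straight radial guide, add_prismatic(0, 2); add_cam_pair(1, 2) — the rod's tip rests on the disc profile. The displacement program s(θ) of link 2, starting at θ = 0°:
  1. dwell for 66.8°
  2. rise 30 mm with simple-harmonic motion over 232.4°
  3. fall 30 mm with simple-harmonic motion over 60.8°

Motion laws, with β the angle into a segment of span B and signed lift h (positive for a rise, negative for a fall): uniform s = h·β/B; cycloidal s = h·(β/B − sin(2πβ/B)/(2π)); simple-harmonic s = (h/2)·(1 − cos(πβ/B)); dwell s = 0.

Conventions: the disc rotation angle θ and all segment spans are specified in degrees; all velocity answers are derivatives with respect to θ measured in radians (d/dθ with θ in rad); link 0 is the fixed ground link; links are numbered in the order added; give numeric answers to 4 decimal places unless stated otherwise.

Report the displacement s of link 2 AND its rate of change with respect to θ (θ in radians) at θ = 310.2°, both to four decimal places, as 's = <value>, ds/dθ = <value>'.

seg 1 [0°–66.8°] dwell: s stays 0.0000
seg 2 [66.8°–299.2°] simple-harmonic, h=30: full span → s += 30 → s = 30.0000
seg 3 [299.2°–360°] simple-harmonic, h=-30: θ=310.2° here. β=11, B=60.8. -30/2·(1 − cos(π·0.1809)) = -2.3584 → s = 27.6416
velocity in seg [299.2°–360°] (simple-harmonic), θ in radians: β = 11° = 0.1920 rad, B = 60.8° = 1.0612 rad; ds/dθ = (πh/(2B)) sin(πβ/B) = (π·(-30)/(2·1.0612)) sin(π·0.1809) = -23.903334 mm/rad

s = 27.6416, ds/dθ = -23.9033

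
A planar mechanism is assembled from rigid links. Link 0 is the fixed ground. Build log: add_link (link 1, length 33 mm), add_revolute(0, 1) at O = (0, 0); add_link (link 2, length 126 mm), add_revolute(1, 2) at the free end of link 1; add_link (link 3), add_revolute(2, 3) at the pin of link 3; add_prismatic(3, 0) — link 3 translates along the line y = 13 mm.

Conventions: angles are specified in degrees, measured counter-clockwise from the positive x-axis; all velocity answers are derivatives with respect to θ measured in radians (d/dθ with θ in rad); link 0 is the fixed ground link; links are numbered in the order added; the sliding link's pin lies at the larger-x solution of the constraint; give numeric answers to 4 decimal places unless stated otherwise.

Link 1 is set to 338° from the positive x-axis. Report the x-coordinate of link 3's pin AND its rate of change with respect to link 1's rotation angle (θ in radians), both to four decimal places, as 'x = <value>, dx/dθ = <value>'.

geometry: r = 33 mm, L = 126 mm, e = 13 mm
crank pin P = (r cos θ, r sin θ) = (30.597067, -12.362018)
h = r sin θ − e = -12.362018 − 13 = -25.362018
x = r cos θ + √(L² − h²) = 30.597067 + 123.421101 = 154.018168
dx/dθ = −r sin θ − h·r cos θ/√(L² − h²) (θ in radians; h = -25.362018) = 18.649462

x = 154.0182, dx/dθ = 18.6495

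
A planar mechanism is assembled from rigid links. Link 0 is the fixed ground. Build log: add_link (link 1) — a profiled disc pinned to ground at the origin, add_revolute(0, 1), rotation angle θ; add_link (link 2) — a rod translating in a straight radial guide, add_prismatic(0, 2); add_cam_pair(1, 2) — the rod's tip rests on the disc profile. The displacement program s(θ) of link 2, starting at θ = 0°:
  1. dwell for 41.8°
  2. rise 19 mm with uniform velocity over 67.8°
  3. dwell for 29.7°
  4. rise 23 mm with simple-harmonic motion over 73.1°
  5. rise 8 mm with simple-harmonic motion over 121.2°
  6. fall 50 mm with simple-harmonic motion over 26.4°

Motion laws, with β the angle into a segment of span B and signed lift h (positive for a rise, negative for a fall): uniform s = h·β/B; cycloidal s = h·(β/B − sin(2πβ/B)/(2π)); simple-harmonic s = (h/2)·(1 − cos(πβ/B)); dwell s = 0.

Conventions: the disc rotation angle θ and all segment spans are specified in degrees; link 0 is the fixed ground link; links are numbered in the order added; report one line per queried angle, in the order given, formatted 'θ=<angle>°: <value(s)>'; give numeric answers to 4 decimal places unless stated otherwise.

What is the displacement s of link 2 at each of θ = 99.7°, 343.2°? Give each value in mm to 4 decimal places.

seg 1 [0°–41.8°] dwell: s stays 0.0000
seg 2 [41.8°–109.6°] uniform, h=19: θ=99.7° here. β=57.9, B=67.8. 19·57.9/67.8 = 16.2257 → s = 16.2257
seg 2 [41.8°–109.6°] uniform, h=19: full span → s += 19 → s = 19.0000
seg 3 [109.6°–139.3°] dwell: s stays 19.0000
seg 4 [139.3°–212.4°] simple-harmonic, h=23: full span → s += 23 → s = 42.0000
seg 5 [212.4°–333.6°] simple-harmonic, h=8: full span → s += 8 → s = 50.0000
seg 6 [333.6°–360°] simple-harmonic, h=-50: θ=343.2° here. β=9.6, B=26.4. -50/2·(1 − cos(π·0.3636)) = -14.6146 → s = 35.3854

θ=99.7°: 16.2257
θ=343.2°: 35.3854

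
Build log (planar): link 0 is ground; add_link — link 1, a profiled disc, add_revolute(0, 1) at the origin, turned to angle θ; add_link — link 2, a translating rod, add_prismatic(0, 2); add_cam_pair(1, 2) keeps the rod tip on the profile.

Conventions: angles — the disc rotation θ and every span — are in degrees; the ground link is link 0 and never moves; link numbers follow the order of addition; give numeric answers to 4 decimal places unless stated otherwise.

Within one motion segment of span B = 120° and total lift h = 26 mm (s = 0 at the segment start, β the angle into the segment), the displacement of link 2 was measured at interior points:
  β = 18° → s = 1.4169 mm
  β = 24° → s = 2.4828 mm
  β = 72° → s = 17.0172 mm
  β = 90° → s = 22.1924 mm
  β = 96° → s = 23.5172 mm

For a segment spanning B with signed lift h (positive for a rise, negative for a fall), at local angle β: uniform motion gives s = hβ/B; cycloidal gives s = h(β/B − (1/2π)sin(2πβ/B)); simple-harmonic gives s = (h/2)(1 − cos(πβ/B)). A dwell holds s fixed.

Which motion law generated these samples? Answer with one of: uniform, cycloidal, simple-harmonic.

candidates at β/B = r: uniform s = h·r (linear in β); cycloidal s = h·(r − sin(2πr)/(2π)); simple-harmonic s = (h/2)(1 − cos(πr))
β=18°: printed 1.4169 | uniform 3.9000, cycloidal 0.5523, simple-harmonic 1.4169
β=24°: printed 2.4828 | uniform 5.2000, cycloidal 1.2645, simple-harmonic 2.4828
β=72°: printed 17.0172 | uniform 15.6000, cycloidal 18.0323, simple-harmonic 17.0172
β=90°: printed 22.1924 | uniform 19.5000, cycloidal 23.6380, simple-harmonic 22.1924
β=96°: printed 23.5172 | uniform 20.8000, cycloidal 24.7355, simple-harmonic 23.5172
only one law matches every sample → simple-harmonic

simple-harmonic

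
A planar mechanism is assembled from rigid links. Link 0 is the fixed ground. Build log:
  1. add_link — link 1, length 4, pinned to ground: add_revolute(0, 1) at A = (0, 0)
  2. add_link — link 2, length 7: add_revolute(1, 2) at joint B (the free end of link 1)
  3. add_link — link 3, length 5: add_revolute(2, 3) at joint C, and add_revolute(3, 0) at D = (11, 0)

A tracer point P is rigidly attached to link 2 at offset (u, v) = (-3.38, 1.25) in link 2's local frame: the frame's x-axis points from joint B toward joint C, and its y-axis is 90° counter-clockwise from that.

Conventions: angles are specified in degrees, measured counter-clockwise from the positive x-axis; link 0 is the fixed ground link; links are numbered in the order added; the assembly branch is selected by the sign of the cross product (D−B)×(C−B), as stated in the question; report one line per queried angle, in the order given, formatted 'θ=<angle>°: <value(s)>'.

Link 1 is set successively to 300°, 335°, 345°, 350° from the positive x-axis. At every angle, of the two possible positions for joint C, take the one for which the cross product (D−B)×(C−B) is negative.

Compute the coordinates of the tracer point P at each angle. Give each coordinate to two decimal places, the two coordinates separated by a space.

A=(0,0), D=(11.00,0)
θ=300°: B = A + 4.00·(cos300°, sin300°) = (2.0000, -3.4641)
θ=300°: |BD| = 9.6437
θ=300°: circle(B,7.00) ∩ circle(D,5.00): a=6.0662, h=3.4931
θ=300°:   candidates: C₊=(6.4065,1.9749) cross=33.686; C₋=(8.9160,-4.5450) cross=-33.686
θ=300°:   branch - wants cross < 0 → take C=(8.9160,-4.5450) (cross=-33.686)
θ=300°: ex = (C−B)/|BC| = (0.9880,-0.1544); ey = (0.1544,0.9880)
θ=300°: P = B + -3.38·ex + 1.25·ey = (-1.1464,-1.7072)
θ=335°: B = A + 4.00·(cos335°, sin335°) = (3.6252, -1.6905)
θ=335°: |BD| = 7.5660
θ=335°: circle(B,7.00) ∩ circle(D,5.00): a=5.3691, h=4.4915
θ=335°:   candidates: C₊=(7.8550,3.8871) cross=33.983; C₋=(9.8621,-4.8688) cross=-33.983
θ=335°:   branch - wants cross < 0 → take C=(9.8621,-4.8688) (cross=-33.983)
θ=335°: ex = (C−B)/|BC| = (0.8910,-0.4540); ey = (0.4540,0.8910)
θ=335°: P = B + -3.38·ex + 1.25·ey = (1.1813,0.9579)
θ=345°: B = A + 4.00·(cos345°, sin345°) = (3.8637, -1.0353)
θ=345°: |BD| = 7.2110
θ=345°: circle(B,7.00) ∩ circle(D,5.00): a=5.2696, h=4.6077
θ=345°:   candidates: C₊=(8.4172,4.2813) cross=33.226; C₋=(9.7403,-4.8387) cross=-33.226
θ=345°:   branch - wants cross < 0 → take C=(9.7403,-4.8387) (cross=-33.226)
θ=345°: ex = (C−B)/|BC| = (0.8395,-0.5433); ey = (0.5433,0.8395)
θ=345°: P = B + -3.38·ex + 1.25·ey = (1.7053,1.8506)
θ=350°: B = A + 4.00·(cos350°, sin350°) = (3.9392, -0.6946)
θ=350°: |BD| = 7.0949
θ=350°: circle(B,7.00) ∩ circle(D,5.00): a=5.2388, h=4.6427
θ=350°:   candidates: C₊=(8.6983,4.4387) cross=32.940; C₋=(9.6074,-4.8021) cross=-32.940
θ=350°:   branch - wants cross < 0 → take C=(9.6074,-4.8021) (cross=-32.940)
θ=350°: ex = (C−B)/|BC| = (0.8097,-0.5868); ey = (0.5868,0.8097)
θ=350°: P = B + -3.38·ex + 1.25·ey = (1.9358,2.3009)

θ=300°: -1.15 -1.71
θ=335°: 1.18 0.96
θ=345°: 1.71 1.85
θ=350°: 1.94 2.30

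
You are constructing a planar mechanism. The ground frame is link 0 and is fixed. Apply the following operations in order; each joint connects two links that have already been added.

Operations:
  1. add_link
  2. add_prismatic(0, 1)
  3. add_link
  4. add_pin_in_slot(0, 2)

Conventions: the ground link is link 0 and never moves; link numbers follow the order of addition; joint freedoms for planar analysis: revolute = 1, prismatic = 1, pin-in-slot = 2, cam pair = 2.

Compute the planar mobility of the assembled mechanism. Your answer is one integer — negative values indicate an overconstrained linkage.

ground; <1,0,0>
#1 <2,0,0>
P:0↔1 J1 <2,1,0>
#2 <3,1,0>
PS:0↔2 J2 <3,1,1>
3×2 − 2×1 − 1×1 = 3

M = 3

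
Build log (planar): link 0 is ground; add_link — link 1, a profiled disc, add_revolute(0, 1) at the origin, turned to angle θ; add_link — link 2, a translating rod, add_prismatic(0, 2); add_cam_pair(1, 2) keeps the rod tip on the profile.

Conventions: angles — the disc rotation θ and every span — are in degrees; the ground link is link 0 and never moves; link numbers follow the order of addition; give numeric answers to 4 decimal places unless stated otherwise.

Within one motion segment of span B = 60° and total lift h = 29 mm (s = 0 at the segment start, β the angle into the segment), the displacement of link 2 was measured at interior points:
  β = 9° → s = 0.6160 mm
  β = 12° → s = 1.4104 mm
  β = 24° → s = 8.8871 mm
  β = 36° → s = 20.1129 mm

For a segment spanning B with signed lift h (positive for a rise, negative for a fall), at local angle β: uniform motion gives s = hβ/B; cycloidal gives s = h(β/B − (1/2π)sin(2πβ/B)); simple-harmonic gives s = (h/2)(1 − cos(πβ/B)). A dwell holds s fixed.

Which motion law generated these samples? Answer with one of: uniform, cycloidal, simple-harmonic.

candidates at β/B = r: uniform s = h·r (linear in β); cycloidal s = h·(r − sin(2πr)/(2π)); simple-harmonic s = (h/2)(1 − cos(πr))
β=9°: printed 0.6160 | uniform 4.3500, cycloidal 0.6160, simple-harmonic 1.5804
β=12°: printed 1.4104 | uniform 5.8000, cycloidal 1.4104, simple-harmonic 2.7693
β=24°: printed 8.8871 | uniform 11.6000, cycloidal 8.8871, simple-harmonic 10.0193
β=36°: printed 20.1129 | uniform 17.4000, cycloidal 20.1129, simple-harmonic 18.9807
only one law matches every sample → cycloidal

cycloidal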